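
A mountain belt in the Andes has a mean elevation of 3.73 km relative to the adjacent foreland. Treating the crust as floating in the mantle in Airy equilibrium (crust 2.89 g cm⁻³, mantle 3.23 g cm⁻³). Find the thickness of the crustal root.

By Archimedes' principle applied to the lithosphere: the weight of the topography is balanced by the buoyancy of the root, ρ_c h = (ρ_m − ρ_c) r.
r = h · ρ_c / (ρ_m − ρ_c) = 3.73 km × 2.89 / (3.23 − 2.89) = 31.7 km.

31.7 km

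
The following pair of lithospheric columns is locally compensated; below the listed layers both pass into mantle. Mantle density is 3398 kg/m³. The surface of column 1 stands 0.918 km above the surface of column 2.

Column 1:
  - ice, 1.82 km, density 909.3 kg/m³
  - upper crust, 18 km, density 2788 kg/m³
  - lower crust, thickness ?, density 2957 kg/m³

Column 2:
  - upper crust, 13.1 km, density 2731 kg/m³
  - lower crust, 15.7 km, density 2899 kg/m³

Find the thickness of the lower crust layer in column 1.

Take the compensation level at the base of the deeper column (depth z_c below the surface of column 1) and equate Σ ρ_i t_i down to z_c; mantle fills any gap and the z_c terms cancel.
Column 1: 1.82×909.3 + 18×2788 + x×2957 + (z_c − 19.82 − x)×3398
Column 2: 0.918×0 + 13.1×2731 + 15.7×2899 + (z_c − 0.918 − 28.8)×3398
The z_c×3398 term appears on both sides and cancels. Collect the known terms of each column as K = Σ(ρt)_known − 3398 × (depth of known layers): K_1 = 51838.926 − 3398×19.82 = −15509.434; K_2 = 81290.4 − 3398×(0.918 + 28.8) = −19691.364.
Balance: K_1 − x×(3398 − 2957) = K_2, so x = (K_1 − K_2)/(3398 − 2957) = 4181.93/441 = 9.48 km.

9.48 km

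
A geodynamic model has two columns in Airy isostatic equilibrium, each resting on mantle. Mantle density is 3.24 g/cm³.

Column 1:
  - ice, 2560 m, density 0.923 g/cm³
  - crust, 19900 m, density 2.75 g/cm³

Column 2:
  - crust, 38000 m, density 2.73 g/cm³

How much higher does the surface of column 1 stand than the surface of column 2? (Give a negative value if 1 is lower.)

For any compensation level in the mantle, the mantle terms cancel and isostasy reduces to e = (Σt_1 − Σt_2) − (Σ(ρt)_1 − Σ(ρt)_2) / ρ_m.
Σt_1 = 22460 m; Σt_2 = 38000 m; Σ(ρt)_1 = 57087.88; Σ(ρt)_2 = 103740 (in m·g/cm³).
e = (22460 − 38000) − (57087.88 − 103740) / 3.24 = −1140 m.

−1140 m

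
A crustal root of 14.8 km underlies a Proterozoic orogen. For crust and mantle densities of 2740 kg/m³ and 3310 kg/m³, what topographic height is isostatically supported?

3.08 km

In Airy isostatic equilibrium: ρ_c h = (ρ_m − ρ_c) r.
h = r (ρ_m − ρ_c) / ρ_c = 14.8 km × (3310 − 2740) / 2740 = 3.08 km.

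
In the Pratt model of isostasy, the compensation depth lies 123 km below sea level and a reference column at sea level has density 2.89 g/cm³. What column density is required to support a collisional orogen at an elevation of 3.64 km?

2.81 g/cm³

Pratt balance: ρ_ref D = ρ (D + h).
ρ = ρ_ref D/(D + h) = 2.89 × 123 km/(123 km + 3.64 km) = 2.81 g/cm³.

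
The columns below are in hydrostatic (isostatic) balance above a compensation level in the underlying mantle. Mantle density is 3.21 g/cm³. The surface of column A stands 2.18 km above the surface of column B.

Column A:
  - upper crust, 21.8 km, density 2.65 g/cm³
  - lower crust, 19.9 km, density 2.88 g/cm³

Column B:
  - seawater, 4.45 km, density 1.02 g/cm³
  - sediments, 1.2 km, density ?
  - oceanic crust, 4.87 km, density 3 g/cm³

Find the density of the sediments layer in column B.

2.37 g/cm³

Take the compensation level at the base of the deeper column (depth z_c below the surface of column A) and equate Σ ρ_i t_i down to z_c; mantle fills any gap and the z_c terms cancel.
Column A: 21.8×2.65 + 19.9×2.88 + (z_c − 41.7)×3.21
Column B: 2.18×0 + 4.45×1.02 + 1.2×ρ + 4.87×3 + (z_c − 2.18 − 10.52)×3.21
The z_c×3.21 term appears on both sides and cancels. Collect the known terms of each column as K = Σ(ρt)_known − 3.21 × (depth of known layers): K_A = 115.082 − 3.21×41.7 = −18.775; K_B = 19.149 − 3.21×(2.18 + 10.52) = −21.618.
Balance: K_A = K_B + 1.2×ρ, so ρ = (K_A − K_B)/1.2 = 2.843/1.2 = 2.37 g/cm³.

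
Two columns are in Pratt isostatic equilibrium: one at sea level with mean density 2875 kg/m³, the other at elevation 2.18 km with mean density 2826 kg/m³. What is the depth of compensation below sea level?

ρ_ref D = ρ (D + h) → D (ρ_ref − ρ) = ρ h.
D = ρ h/(ρ_ref − ρ) = 2826 × 2.18 km/(2875 − 2826) = 126 km.

126 km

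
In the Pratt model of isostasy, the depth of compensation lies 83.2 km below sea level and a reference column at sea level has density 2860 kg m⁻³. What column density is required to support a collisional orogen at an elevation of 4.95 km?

Pratt balance: ρ_ref D = ρ (D + h).
ρ = ρ_ref D/(D + h) = 2860 × 83.2 km/(83.2 km + 4.95 km) = 2700 kg m⁻³.

2700 kg m⁻³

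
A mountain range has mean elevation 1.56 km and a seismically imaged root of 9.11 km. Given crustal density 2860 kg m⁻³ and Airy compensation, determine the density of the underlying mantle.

Airy balance: ρ_c h = (ρ_m − ρ_c) r → ρ_m = ρ_c (1 + h/r).
ρ_m = 2860 × (1 + 1.56 km/9.11 km) = 3350 kg m⁻³.

3350 kg m⁻³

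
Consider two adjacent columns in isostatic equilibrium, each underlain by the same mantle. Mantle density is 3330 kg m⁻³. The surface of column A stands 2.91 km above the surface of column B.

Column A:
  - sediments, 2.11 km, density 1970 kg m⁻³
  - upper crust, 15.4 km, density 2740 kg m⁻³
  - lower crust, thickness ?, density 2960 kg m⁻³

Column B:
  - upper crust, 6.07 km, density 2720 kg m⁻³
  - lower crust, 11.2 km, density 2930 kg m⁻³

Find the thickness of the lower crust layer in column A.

Take the compensation level at the base of the deeper column (depth z_c below the surface of column A) and equate Σ ρ_i t_i down to z_c; mantle fills any gap and the z_c terms cancel.
Column A: 2.11×1970 + 15.4×2740 + x×2960 + (z_c − 17.51 − x)×3330
Column B: 2.91×0 + 6.07×2720 + 11.2×2930 + (z_c − 2.91 − 17.27)×3330
The z_c×3330 term appears on both sides and cancels. Collect the known terms of each column as K = Σ(ρt)_known − 3330 × (depth of known layers): K_A = 46352.7 − 3330×17.51 = −11955.6; K_B = 49326.4 − 3330×(2.91 + 17.27) = −17873.
Balance: K_A − x×(3330 − 2960) = K_B, so x = (K_A − K_B)/(3330 − 2960) = 5917.4/370 = 16 km.

16 km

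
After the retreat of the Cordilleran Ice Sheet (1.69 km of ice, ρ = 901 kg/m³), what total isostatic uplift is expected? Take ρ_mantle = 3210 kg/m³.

0.474 km

Removing the load lets mantle flow back in; uplift u satisfies ρ_ice t = ρ_m u.
u = t ρ_ice/ρ_m = 1.69 km × 901/3210 = 0.474 km.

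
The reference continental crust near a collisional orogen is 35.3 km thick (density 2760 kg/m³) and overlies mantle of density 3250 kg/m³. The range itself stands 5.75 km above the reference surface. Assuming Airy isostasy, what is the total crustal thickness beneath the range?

73.4 km

Root depth r = h ρ_c / (ρ_m − ρ_c) = 5.75 km × 2760 / 490 = 32.39 km.
Total thickness = T + h + r = 35.3 km + 5.75 km + 32.39 km = 73.4 km.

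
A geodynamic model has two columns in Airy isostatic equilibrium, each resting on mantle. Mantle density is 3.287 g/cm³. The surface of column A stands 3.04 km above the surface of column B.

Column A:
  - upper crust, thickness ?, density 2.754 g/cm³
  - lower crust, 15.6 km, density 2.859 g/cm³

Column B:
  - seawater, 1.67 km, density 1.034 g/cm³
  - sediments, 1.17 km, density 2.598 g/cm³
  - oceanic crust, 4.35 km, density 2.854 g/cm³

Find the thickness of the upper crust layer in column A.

18.3 km

Take the compensation level at the base of the deeper column (depth z_c below the surface of column A) and equate Σ ρ_i t_i down to z_c; mantle fills any gap and the z_c terms cancel.
Column A: x×2.754 + 15.6×2.859 + (z_c − 15.6 − x)×3.287
Column B: 3.04×0 + 1.67×1.034 + 1.17×2.598 + 4.35×2.854 + (z_c − 3.04 − 7.19)×3.287
The z_c×3.287 term appears on both sides and cancels. Collect the known terms of each column as K = Σ(ρt)_known − 3.287 × (depth of known layers): K_A = 44.6004 − 3.287×15.6 = −6.6768; K_B = 17.18134 − 3.287×(3.04 + 7.19) = −16.44467.
Balance: K_A − x×(3.287 − 2.754) = K_B, so x = (K_A − K_B)/(3.287 − 2.754) = 9.76787/0.533 = 18.3 km.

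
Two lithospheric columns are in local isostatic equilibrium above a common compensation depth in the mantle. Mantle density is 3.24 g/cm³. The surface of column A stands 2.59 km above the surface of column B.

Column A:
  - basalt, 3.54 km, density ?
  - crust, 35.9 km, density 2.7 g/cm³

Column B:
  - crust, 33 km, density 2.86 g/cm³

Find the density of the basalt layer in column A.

Take the compensation level at the base of the deeper column (depth z_c below the surface of column A) and equate Σ ρ_i t_i down to z_c; mantle fills any gap and the z_c terms cancel.
Column A: 3.54×ρ + 35.9×2.7 + (z_c − 39.44)×3.24
Column B: 2.59×0 + 33×2.86 + (z_c − 2.59 − 33)×3.24
The z_c×3.24 term appears on both sides and cancels. Collect the known terms of each column as K = Σ(ρt)_known − 3.24 × (depth of known layers): K_A = 96.93 − 3.24×39.44 = −30.8556; K_B = 94.38 − 3.24×(2.59 + 33) = −20.9316.
Balance: K_A + 3.54×ρ = K_B, so ρ = (K_B − K_A)/3.54 = 9.924/3.54 = 2.8 g/cm³.

2.8 g/cm³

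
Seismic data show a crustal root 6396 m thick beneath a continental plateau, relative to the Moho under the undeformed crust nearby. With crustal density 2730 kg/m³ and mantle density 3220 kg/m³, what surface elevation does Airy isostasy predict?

Isostatic balance requires: ρ_c h = (ρ_m − ρ_c) r.
h = r (ρ_m − ρ_c) / ρ_c = 6396 m × (3220 − 2730) / 2730 = 1150 m.

1150 m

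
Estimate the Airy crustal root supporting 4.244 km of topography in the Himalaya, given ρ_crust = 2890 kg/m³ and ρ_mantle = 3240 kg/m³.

For local isostatic compensation: the weight of the topography is balanced by the buoyancy of the root, ρ_c h = (ρ_m − ρ_c) r.
r = h · ρ_c / (ρ_m − ρ_c) = 4.244 km × 2890 / (3240 − 2890) = 35 km.

35 km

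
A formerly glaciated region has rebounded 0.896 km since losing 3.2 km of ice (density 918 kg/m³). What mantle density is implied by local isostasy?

ρ_m = ρ_ice t / u = 918 × 3.2 km/0.896 km = 3280 kg/m³.

3280 kg/m³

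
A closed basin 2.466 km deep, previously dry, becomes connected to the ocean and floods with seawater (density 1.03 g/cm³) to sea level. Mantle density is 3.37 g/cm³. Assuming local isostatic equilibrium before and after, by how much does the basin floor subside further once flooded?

1.09 km

After flooding the water column is d + s deep. Its weight must equal the weight of mantle displaced by the extra subsidence s: (d + s) ρ_w = s ρ_m.
s = d ρ_w / (ρ_m − ρ_w) = 2.466 km × 1.03/(3.37 − 1.03) = 1.09 km.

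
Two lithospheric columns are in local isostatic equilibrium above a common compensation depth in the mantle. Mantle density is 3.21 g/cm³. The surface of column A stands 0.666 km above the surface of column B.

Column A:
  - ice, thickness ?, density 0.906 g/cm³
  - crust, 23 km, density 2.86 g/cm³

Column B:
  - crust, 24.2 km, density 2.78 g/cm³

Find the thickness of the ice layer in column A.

Take the compensation level at the base of the deeper column (depth z_c below the surface of column A) and equate Σ ρ_i t_i down to z_c; mantle fills any gap and the z_c terms cancel.
Column A: x×0.906 + 23×2.86 + (z_c − 23 − x)×3.21
Column B: 0.666×0 + 24.2×2.78 + (z_c − 0.666 − 24.2)×3.21
The z_c×3.21 term appears on both sides and cancels. Collect the known terms of each column as K = Σ(ρt)_known − 3.21 × (depth of known layers): K_A = 65.78 − 3.21×23 = −8.05; K_B = 67.276 − 3.21×(0.666 + 24.2) = −12.54386.
Balance: K_A − x×(3.21 − 0.906) = K_B, so x = (K_A − K_B)/(3.21 − 0.906) = 4.49386/2.304 = 1.95 km.

1.95 km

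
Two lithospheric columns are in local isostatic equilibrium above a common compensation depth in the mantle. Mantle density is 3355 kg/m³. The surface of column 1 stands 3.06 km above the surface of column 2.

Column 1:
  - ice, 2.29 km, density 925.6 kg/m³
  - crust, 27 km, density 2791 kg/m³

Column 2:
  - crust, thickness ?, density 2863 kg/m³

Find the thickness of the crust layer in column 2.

Take the compensation level at the base of the deeper column (depth z_c below the surface of column 1) and equate Σ ρ_i t_i down to z_c; mantle fills any gap and the z_c terms cancel.
Column 1: 2.29×925.6 + 27×2791 + (z_c − 29.29)×3355
Column 2: 3.06×0 + x×2863 + (z_c − 3.06 − 0 − x)×3355
The z_c×3355 term appears on both sides and cancels. Collect the known terms of each column as K = Σ(ρt)_known − 3355 × (depth of known layers): K_1 = 77476.624 − 3355×29.29 = −20791.326; K_2 = 0 − 3355×(3.06 + 0) = −10266.3.
Balance: K_1 = K_2 − x×(3355 − 2863), so x = (K_2 − K_1)/(3355 − 2863) = 10525/492 = 21.4 km.

21.4 km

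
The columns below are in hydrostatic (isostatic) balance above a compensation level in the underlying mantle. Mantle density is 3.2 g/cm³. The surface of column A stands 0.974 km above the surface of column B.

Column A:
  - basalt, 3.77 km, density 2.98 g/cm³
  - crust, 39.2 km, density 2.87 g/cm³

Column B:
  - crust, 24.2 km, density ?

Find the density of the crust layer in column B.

2.76 g/cm³

Take the compensation level at the base of the deeper column (depth z_c below the surface of column A) and equate Σ ρ_i t_i down to z_c; mantle fills any gap and the z_c terms cancel.
Column A: 3.77×2.98 + 39.2×2.87 + (z_c − 42.97)×3.2
Column B: 0.974×0 + 24.2×ρ + (z_c − 0.974 − 24.2)×3.2
The z_c×3.2 term appears on both sides and cancels. Collect the known terms of each column as K = Σ(ρt)_known − 3.2 × (depth of known layers): K_A = 123.7386 − 3.2×42.97 = −13.7654; K_B = 0 − 3.2×(0.974 + 24.2) = −80.5568.
Balance: K_A = K_B + 24.2×ρ, so ρ = (K_A − K_B)/24.2 = 66.7914/24.2 = 2.76 g/cm³.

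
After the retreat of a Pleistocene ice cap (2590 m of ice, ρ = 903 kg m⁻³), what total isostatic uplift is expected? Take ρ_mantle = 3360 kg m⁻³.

696 m

Removing the load lets mantle flow back in; uplift u satisfies ρ_ice t = ρ_m u.
u = t ρ_ice/ρ_m = 2590 m × 903/3360 = 696 m.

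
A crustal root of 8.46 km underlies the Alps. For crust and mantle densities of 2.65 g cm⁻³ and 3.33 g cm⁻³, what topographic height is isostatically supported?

2.17 km

Equating mass per unit area of the two columns: ρ_c h = (ρ_m − ρ_c) r.
h = r (ρ_m − ρ_c) / ρ_c = 8.46 km × (3.33 − 2.65) / 2.65 = 2.17 km.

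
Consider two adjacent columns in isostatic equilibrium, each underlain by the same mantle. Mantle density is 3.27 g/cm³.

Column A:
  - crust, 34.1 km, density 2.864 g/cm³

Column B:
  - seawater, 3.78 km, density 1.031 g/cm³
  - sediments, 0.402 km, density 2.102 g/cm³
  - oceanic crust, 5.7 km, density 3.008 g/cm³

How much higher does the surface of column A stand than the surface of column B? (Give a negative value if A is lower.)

For any compensation level in the mantle, the mantle terms cancel and isostasy reduces to e = (Σt_A − Σt_B) − (Σ(ρt)_A − Σ(ρt)_B) / ρ_m.
Σt_A = 34.1 km; Σt_B = 9.882 km; Σ(ρt)_A = 97.6624; Σ(ρt)_B = 21.887784 (in km·g/cm³).
e = (34.1 − 9.882) − (97.6624 − 21.887784) / 3.27 = 1.05 km.

1.05 km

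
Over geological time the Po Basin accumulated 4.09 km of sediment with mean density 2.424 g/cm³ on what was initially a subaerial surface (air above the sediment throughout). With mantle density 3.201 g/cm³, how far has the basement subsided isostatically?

Subaerial load: s = t ρ_sed / ρ_m = 4.09 km × 2.424/3.201 = 3.1 km.

3.1 km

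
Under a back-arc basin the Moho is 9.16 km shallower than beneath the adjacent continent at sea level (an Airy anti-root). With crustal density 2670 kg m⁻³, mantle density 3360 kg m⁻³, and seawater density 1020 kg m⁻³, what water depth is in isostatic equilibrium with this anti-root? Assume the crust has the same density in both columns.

Replacing a thickness d of crust by seawater at the top must be balanced by replacing crust with mantle at the base: d (ρ_c − ρ_w) = a (ρ_m − ρ_c).
d = a (ρ_m − ρ_c)/(ρ_c − ρ_w) = 9.16 km × 690/1650 = 3.83 km.

3.83 km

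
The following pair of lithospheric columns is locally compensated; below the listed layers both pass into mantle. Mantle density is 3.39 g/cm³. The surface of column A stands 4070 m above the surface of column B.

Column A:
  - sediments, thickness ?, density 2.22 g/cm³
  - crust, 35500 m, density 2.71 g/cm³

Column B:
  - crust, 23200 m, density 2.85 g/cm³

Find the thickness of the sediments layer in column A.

Take the compensation level at the base of the deeper column (depth z_c below the surface of column A) and equate Σ ρ_i t_i down to z_c; mantle fills any gap and the z_c terms cancel.
Column A: x×2.22 + 35500×2.71 + (z_c − 35500 − x)×3.39
Column B: 4070×0 + 23200×2.85 + (z_c − 4070 − 23200)×3.39
The z_c×3.39 term appears on both sides and cancels. Collect the known terms of each column as K = Σ(ρt)_known − 3.39 × (depth of known layers): K_A = 96205 − 3.39×35500 = −24140; K_B = 66120 − 3.39×(4070 + 23200) = −26325.3.
Balance: K_A − x×(3.39 − 2.22) = K_B, so x = (K_A − K_B)/(3.39 − 2.22) = 2185.3/1.17 = 1870 m.

1870 m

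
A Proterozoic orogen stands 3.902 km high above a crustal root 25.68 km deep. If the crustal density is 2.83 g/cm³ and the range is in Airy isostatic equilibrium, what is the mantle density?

3.26 g/cm³

Airy balance: ρ_c h = (ρ_m − ρ_c) r → ρ_m = ρ_c (1 + h/r).
ρ_m = 2.83 × (1 + 3.902 km/25.68 km) = 3.26 g/cm³.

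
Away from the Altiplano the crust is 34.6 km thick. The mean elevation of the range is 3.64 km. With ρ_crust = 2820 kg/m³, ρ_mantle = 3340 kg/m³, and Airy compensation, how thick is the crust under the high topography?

58 km

Root depth r = h ρ_c / (ρ_m − ρ_c) = 3.64 km × 2820 / 520 = 19.74 km.
Total thickness = T + h + r = 34.6 km + 3.64 km + 19.74 km = 58 km.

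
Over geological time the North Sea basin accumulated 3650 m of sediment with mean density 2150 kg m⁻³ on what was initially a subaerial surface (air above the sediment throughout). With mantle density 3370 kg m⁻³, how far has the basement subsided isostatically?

Subaerial load: s = t ρ_sed / ρ_m = 3650 m × 2150/3370 = 2330 m.

2330 m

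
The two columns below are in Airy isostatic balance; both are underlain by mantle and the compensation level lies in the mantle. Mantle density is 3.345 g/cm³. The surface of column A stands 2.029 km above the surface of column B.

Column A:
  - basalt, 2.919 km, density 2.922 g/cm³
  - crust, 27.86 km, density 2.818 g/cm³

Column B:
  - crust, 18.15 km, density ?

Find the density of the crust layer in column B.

2.84 g/cm³

Take the compensation level at the base of the deeper column (depth z_c below the surface of column A) and equate Σ ρ_i t_i down to z_c; mantle fills any gap and the z_c terms cancel.
Column A: 2.919×2.922 + 27.86×2.818 + (z_c − 30.779)×3.345
Column B: 2.029×0 + 18.15×ρ + (z_c − 2.029 − 18.15)×3.345
The z_c×3.345 term appears on both sides and cancels. Collect the known terms of each column as K = Σ(ρt)_known − 3.345 × (depth of known layers): K_A = 87.038798 − 3.345×30.779 = −15.916957; K_B = 0 − 3.345×(2.029 + 18.15) = −67.498755.
Balance: K_A = K_B + 18.15×ρ, so ρ = (K_A − K_B)/18.15 = 51.5818/18.15 = 2.84 g/cm³.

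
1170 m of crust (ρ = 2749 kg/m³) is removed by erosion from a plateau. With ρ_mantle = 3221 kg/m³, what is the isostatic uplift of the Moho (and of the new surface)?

999 m

Unloading: uplift u = e ρ_c/ρ_m = 1170 m × 2749/3221 = 999 m.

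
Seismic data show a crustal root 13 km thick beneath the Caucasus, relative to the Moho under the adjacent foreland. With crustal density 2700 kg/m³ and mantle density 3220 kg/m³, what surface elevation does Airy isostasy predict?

2.5 km

Isostatic balance requires: ρ_c h = (ρ_m − ρ_c) r.
h = r (ρ_m − ρ_c) / ρ_c = 13 km × (3220 − 2700) / 2700 = 2.5 km.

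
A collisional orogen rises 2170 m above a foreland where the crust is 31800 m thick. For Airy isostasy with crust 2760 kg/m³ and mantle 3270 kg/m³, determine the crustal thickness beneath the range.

45700 m

Root depth r = h ρ_c / (ρ_m − ρ_c) = 2170 m × 2760 / 510 = 11740 m.
Total thickness = T + h + r = 31800 m + 2170 m + 11740 m = 45700 m.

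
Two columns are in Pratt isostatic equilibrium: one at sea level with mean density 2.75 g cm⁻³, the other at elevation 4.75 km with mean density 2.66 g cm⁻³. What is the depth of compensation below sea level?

ρ_ref D = ρ (D + h) → D (ρ_ref − ρ) = ρ h.
D = ρ h/(ρ_ref − ρ) = 2.66 × 4.75 km/(2.75 − 2.66) = 140 km.

140 km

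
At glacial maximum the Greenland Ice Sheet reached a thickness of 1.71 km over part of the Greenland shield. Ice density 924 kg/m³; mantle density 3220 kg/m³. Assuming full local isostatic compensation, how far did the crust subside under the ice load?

0.491 km

By Archimedes' principle applied to the lithosphere: the ice load ρ_ice t is balanced by mantle displaced below, ρ_m s.
s = t ρ_ice / ρ_m = 1.71 km × 924/3220 = 0.491 km.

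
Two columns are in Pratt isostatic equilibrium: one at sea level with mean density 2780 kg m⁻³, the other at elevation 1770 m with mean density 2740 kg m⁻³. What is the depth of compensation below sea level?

121000 m

ρ_ref D = ρ (D + h) → D (ρ_ref − ρ) = ρ h.
D = ρ h/(ρ_ref − ρ) = 2740 × 1770 m/(2780 − 2740) = 121000 m.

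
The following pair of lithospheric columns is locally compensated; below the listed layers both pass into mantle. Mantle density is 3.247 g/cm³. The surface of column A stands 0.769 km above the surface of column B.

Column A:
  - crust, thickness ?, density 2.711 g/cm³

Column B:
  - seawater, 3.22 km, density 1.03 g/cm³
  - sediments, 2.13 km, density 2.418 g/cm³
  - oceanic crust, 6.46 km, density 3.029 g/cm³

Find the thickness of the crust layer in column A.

23.9 km

Take the compensation level at the base of the deeper column (depth z_c below the surface of column A) and equate Σ ρ_i t_i down to z_c; mantle fills any gap and the z_c terms cancel.
Column A: x×2.711 + (z_c − 0 − x)×3.247
Column B: 0.769×0 + 3.22×1.03 + 2.13×2.418 + 6.46×3.029 + (z_c − 0.769 − 11.81)×3.247
The z_c×3.247 term appears on both sides and cancels. Collect the known terms of each column as K = Σ(ρt)_known − 3.247 × (depth of known layers): K_A = 0 − 3.247×0 = 0; K_B = 28.03428 − 3.247×(0.769 + 11.81) = −12.809733.
Balance: K_A − x×(3.247 − 2.711) = K_B, so x = (K_A − K_B)/(3.247 − 2.711) = 12.8097/0.536 = 23.9 km.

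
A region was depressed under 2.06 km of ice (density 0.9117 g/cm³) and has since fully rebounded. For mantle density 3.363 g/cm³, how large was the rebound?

0.558 km

Removing the load lets mantle flow back in; uplift u satisfies ρ_ice t = ρ_m u.
u = t ρ_ice/ρ_m = 2.06 km × 0.9117/3.363 = 0.558 km.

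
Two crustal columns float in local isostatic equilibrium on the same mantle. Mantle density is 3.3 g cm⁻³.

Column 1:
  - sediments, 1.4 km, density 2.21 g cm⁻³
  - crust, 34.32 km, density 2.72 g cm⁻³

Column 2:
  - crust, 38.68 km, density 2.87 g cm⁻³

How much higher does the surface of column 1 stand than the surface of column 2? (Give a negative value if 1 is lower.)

For any compensation level in the mantle, the mantle terms cancel and isostasy reduces to e = (Σt_1 − Σt_2) − (Σ(ρt)_1 − Σ(ρt)_2) / ρ_m.
Σt_1 = 35.72 km; Σt_2 = 38.68 km; Σ(ρt)_1 = 96.4444; Σ(ρt)_2 = 111.0116 (in km·g cm⁻³).
e = (35.72 − 38.68) − (96.4444 − 111.0116) / 3.3 = 1.45 km.

1.45 km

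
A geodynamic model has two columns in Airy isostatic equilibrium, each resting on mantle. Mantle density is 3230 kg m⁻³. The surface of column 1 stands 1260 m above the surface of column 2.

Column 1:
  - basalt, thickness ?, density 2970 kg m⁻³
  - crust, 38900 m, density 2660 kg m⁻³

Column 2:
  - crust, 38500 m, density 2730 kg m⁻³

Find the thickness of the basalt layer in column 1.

Take the compensation level at the base of the deeper column (depth z_c below the surface of column 1) and equate Σ ρ_i t_i down to z_c; mantle fills any gap and the z_c terms cancel.
Column 1: x×2970 + 38900×2660 + (z_c − 38900 − x)×3230
Column 2: 1260×0 + 38500×2730 + (z_c − 1260 − 38500)×3230
The z_c×3230 term appears on both sides and cancels. Collect the known terms of each column as K = Σ(ρt)_known − 3230 × (depth of known layers): K_1 = 103474000 − 3230×38900 = −22173000; K_2 = 105105000 − 3230×(1260 + 38500) = −23319800.
Balance: K_1 − x×(3230 − 2970) = K_2, so x = (K_1 − K_2)/(3230 − 2970) = 1146800/260 = 4410 m.

4410 m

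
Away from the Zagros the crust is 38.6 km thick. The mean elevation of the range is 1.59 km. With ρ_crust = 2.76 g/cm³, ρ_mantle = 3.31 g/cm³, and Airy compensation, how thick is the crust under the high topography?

48.2 km

Root depth r = h ρ_c / (ρ_m − ρ_c) = 1.59 km × 2.76 / 0.55 = 7.979 km.
Total thickness = T + h + r = 38.6 km + 1.59 km + 7.979 km = 48.2 km.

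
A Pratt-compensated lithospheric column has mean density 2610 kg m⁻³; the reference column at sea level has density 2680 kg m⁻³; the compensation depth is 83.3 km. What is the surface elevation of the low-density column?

2.23 km

ρ_ref D = ρ (D + h) → h = D (ρ_ref − ρ)/ρ.
h = 83.3 km × (2680 − 2610)/2610 = 2.23 km.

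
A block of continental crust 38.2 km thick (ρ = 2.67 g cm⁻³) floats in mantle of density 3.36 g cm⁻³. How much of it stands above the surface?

Floating equilibrium: submerged depth d = t ρ_obj/ρ_fluid = 38.2 km × 2.67/3.36 = 30.36 km.
Freeboard = t − d = 38.2 km − 30.36 km = 7.84 km.

7.84 km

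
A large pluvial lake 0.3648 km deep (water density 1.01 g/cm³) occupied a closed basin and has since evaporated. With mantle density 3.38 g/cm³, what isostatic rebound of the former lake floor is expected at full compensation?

0.109 km

u = d ρ_w/ρ_m = 0.3648 km × 1.01/3.38 = 0.109 km.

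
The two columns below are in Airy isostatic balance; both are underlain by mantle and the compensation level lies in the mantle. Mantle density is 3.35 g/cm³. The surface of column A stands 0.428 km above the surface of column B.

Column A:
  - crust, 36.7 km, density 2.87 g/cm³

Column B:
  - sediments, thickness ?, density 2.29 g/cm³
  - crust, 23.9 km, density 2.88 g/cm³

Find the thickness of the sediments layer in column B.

Take the compensation level at the base of the deeper column (depth z_c below the surface of column A) and equate Σ ρ_i t_i down to z_c; mantle fills any gap and the z_c terms cancel.
Column A: 36.7×2.87 + (z_c − 36.7)×3.35
Column B: 0.428×0 + x×2.29 + 23.9×2.88 + (z_c − 0.428 − 23.9 − x)×3.35
The z_c×3.35 term appears on both sides and cancels. Collect the known terms of each column as K = Σ(ρt)_known − 3.35 × (depth of known layers): K_A = 105.329 − 3.35×36.7 = −17.616; K_B = 68.832 − 3.35×(0.428 + 23.9) = −12.6668.
Balance: K_A = K_B − x×(3.35 − 2.29), so x = (K_B − K_A)/(3.35 − 2.29) = 4.9492/1.06 = 4.67 km.

4.67 km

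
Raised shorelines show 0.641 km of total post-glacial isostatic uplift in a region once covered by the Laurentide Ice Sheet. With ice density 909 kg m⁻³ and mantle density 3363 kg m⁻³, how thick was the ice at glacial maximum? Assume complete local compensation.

2.37 km

u = t ρ_ice/ρ_m → t = u ρ_m/ρ_ice = 0.641 km × 3363/909 = 2.37 km.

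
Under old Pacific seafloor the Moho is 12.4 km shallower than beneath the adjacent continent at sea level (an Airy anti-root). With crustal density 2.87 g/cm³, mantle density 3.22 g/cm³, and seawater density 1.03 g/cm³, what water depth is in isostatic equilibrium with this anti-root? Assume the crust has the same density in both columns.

2.36 km

Replacing a thickness d of crust by seawater at the top must be balanced by replacing crust with mantle at the base: d (ρ_c − ρ_w) = a (ρ_m − ρ_c).
d = a (ρ_m − ρ_c)/(ρ_c − ρ_w) = 12.4 km × 0.35/1.84 = 2.36 km.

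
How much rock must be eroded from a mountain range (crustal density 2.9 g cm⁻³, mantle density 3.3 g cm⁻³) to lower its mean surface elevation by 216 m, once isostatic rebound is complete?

Net drop Δ = e − u = e − e ρ_c/ρ_m = e (ρ_m − ρ_c)/ρ_m.
e = Δ ρ_m/(ρ_m − ρ_c) = 216 m × 3.3/0.4 = 1780 m.

1780 m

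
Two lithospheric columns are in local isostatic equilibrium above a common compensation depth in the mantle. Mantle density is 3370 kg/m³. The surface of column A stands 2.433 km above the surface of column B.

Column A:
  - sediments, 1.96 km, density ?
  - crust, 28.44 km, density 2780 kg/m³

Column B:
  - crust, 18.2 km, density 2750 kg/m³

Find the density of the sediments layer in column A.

Take the compensation level at the base of the deeper column (depth z_c below the surface of column A) and equate Σ ρ_i t_i down to z_c; mantle fills any gap and the z_c terms cancel.
Column A: 1.96×ρ + 28.44×2780 + (z_c − 30.4)×3370
Column B: 2.433×0 + 18.2×2750 + (z_c − 2.433 − 18.2)×3370
The z_c×3370 term appears on both sides and cancels. Collect the known terms of each column as K = Σ(ρt)_known − 3370 × (depth of known layers): K_A = 79063.2 − 3370×30.4 = −23384.8; K_B = 50050 − 3370×(2.433 + 18.2) = −19483.21.
Balance: K_A + 1.96×ρ = K_B, so ρ = (K_B − K_A)/1.96 = 3901.59/1.96 = 1990 kg/m³.

1990 kg/m³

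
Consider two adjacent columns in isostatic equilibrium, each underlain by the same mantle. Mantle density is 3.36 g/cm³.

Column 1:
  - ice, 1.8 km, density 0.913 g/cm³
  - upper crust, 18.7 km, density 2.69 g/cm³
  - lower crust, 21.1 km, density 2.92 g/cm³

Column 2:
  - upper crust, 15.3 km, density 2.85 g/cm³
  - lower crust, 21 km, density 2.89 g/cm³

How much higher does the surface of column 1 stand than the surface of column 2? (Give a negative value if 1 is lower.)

2.54 km

For any compensation level in the mantle, the mantle terms cancel and isostasy reduces to e = (Σt_1 − Σt_2) − (Σ(ρt)_1 − Σ(ρt)_2) / ρ_m.
Σt_1 = 41.6 km; Σt_2 = 36.3 km; Σ(ρt)_1 = 113.5584; Σ(ρt)_2 = 104.295 (in km·g/cm³).
e = (41.6 − 36.3) − (113.5584 − 104.295) / 3.36 = 2.54 km.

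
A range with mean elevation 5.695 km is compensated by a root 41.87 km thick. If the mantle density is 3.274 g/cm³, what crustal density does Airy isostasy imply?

ρ_c h = (ρ_m − ρ_c) r → ρ_c (h + r) = ρ_m r → ρ_c = ρ_m r / (h + r).
ρ_c = 3.274 × 41.87 km / (5.695 km + 41.87 km) = 2.88 g/cm³.

2.88 g/cm³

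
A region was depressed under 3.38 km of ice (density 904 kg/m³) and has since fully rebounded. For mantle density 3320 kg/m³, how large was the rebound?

Removing the load lets mantle flow back in; uplift u satisfies ρ_ice t = ρ_m u.
u = t ρ_ice/ρ_m = 3.38 km × 904/3320 = 0.92 km.

0.92 km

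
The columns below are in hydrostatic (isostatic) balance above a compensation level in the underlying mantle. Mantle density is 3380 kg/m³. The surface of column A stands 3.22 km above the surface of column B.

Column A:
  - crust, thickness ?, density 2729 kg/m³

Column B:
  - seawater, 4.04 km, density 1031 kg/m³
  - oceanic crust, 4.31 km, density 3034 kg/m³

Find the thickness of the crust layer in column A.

33.6 km

Take the compensation level at the base of the deeper column (depth z_c below the surface of column A) and equate Σ ρ_i t_i down to z_c; mantle fills any gap and the z_c terms cancel.
Column A: x×2729 + (z_c − 0 − x)×3380
Column B: 3.22×0 + 4.04×1031 + 4.31×3034 + (z_c − 3.22 − 8.35)×3380
The z_c×3380 term appears on both sides and cancels. Collect the known terms of each column as K = Σ(ρt)_known − 3380 × (depth of known layers): K_A = 0 − 3380×0 = 0; K_B = 17241.78 − 3380×(3.22 + 8.35) = −21864.82.
Balance: K_A − x×(3380 − 2729) = K_B, so x = (K_A − K_B)/(3380 − 2729) = 21864.8/651 = 33.6 km.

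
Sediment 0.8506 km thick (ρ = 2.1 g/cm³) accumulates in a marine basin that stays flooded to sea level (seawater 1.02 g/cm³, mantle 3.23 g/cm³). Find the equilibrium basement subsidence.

0.416 km

Submarine loading: the sediment displaces seawater, and the subsidence is in turn flooded, so s (ρ_m − ρ_w) = t (ρ_sed − ρ_w).
s = 0.8506 km × (2.1 − 1.02) / (3.23 − 1.02) = 0.416 km.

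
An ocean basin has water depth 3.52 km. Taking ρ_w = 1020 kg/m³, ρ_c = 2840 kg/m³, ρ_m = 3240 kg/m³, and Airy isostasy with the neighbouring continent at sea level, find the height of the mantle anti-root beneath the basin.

Equating mass per unit area of the two columns: replacing crust with seawater at the top is compensated by replacing crust with mantle at the base: d (ρ_c − ρ_w) = a (ρ_m − ρ_c).
a = d (ρ_c − ρ_w)/(ρ_m − ρ_c) = 3.52 km × 1820/400 = 16 km.

16 km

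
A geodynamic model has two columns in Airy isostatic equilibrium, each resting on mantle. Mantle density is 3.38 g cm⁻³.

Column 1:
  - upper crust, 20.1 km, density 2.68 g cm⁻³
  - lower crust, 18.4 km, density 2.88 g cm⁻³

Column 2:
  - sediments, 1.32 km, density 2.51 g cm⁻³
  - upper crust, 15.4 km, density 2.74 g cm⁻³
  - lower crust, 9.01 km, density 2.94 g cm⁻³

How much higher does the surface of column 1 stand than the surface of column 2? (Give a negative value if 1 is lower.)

2.46 km

For any compensation level in the mantle, the mantle terms cancel and isostasy reduces to e = (Σt_1 − Σt_2) − (Σ(ρt)_1 − Σ(ρt)_2) / ρ_m.
Σt_1 = 38.5 km; Σt_2 = 25.73 km; Σ(ρt)_1 = 106.86; Σ(ρt)_2 = 71.9986 (in km·g cm⁻³).
e = (38.5 − 25.73) − (106.86 − 71.9986) / 3.38 = 2.46 km.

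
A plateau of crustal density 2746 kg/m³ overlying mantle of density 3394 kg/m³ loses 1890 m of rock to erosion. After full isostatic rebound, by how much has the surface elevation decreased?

Rebound u = e ρ_c/ρ_m = 1890 m × 2746/3394 = 1529 m.
Net surface drop = e − u = 1890 m − 1529 m = e (ρ_m − ρ_c)/ρ_m = 361 m.

361 m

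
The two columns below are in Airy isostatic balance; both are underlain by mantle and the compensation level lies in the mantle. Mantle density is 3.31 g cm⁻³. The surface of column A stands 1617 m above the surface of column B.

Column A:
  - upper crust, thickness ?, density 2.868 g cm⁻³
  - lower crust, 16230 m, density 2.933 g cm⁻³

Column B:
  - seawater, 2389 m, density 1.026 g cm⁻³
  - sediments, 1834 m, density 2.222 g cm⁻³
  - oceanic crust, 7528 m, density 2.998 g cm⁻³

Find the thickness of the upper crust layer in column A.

Take the compensation level at the base of the deeper column (depth z_c below the surface of column A) and equate Σ ρ_i t_i down to z_c; mantle fills any gap and the z_c terms cancel.
Column A: x×2.868 + 16230×2.933 + (z_c − 16230 − x)×3.31
Column B: 1617×0 + 2389×1.026 + 1834×2.222 + 7528×2.998 + (z_c − 1617 − 11751)×3.31
The z_c×3.31 term appears on both sides and cancels. Collect the known terms of each column as K = Σ(ρt)_known − 3.31 × (depth of known layers): K_A = 47602.59 − 3.31×16230 = −6118.71; K_B = 29095.206 − 3.31×(1617 + 11751) = −15152.874.
Balance: K_A − x×(3.31 − 2.868) = K_B, so x = (K_A − K_B)/(3.31 − 2.868) = 9034.16/0.442 = 20400 m.

20400 m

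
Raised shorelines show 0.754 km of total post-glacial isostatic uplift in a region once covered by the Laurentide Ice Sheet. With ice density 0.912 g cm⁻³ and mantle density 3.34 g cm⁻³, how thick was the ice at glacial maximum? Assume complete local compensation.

u = t ρ_ice/ρ_m → t = u ρ_m/ρ_ice = 0.754 km × 3.34/0.912 = 2.76 km.

2.76 km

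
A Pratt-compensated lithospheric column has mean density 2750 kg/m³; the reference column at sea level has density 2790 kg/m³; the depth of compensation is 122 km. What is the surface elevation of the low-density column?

ρ_ref D = ρ (D + h) → h = D (ρ_ref − ρ)/ρ.
h = 122 km × (2790 − 2750)/2750 = 1.77 km.

1.77 km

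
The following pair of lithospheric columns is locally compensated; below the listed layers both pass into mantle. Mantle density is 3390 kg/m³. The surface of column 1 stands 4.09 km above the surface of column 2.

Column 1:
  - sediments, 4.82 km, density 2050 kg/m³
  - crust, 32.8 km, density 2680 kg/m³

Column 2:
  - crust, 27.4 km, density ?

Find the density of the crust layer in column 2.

Take the compensation level at the base of the deeper column (depth z_c below the surface of column 1) and equate Σ ρ_i t_i down to z_c; mantle fills any gap and the z_c terms cancel.
Column 1: 4.82×2050 + 32.8×2680 + (z_c − 37.62)×3390
Column 2: 4.09×0 + 27.4×ρ + (z_c − 4.09 − 27.4)×3390
The z_c×3390 term appears on both sides and cancels. Collect the known terms of each column as K = Σ(ρt)_known − 3390 × (depth of known layers): K_1 = 97785 − 3390×37.62 = −29746.8; K_2 = 0 − 3390×(4.09 + 27.4) = −106751.1.
Balance: K_1 = K_2 + 27.4×ρ, so ρ = (K_1 − K_2)/27.4 = 77004.3/27.4 = 2810 kg/m³.

2810 kg/m³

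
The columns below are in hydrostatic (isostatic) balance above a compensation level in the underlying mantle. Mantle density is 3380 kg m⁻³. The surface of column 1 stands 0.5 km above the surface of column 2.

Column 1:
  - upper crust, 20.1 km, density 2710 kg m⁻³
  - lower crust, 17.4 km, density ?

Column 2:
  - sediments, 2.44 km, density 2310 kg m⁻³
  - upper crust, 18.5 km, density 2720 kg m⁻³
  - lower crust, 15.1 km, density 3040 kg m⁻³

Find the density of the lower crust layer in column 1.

2910 kg m⁻³

Take the compensation level at the base of the deeper column (depth z_c below the surface of column 1) and equate Σ ρ_i t_i down to z_c; mantle fills any gap and the z_c terms cancel.
Column 1: 20.1×2710 + 17.4×ρ + (z_c − 37.5)×3380
Column 2: 0.5×0 + 2.44×2310 + 18.5×2720 + 15.1×3040 + (z_c − 0.5 − 36.04)×3380
The z_c×3380 term appears on both sides and cancels. Collect the known terms of each column as K = Σ(ρt)_known − 3380 × (depth of known layers): K_1 = 54471 − 3380×37.5 = −72279; K_2 = 101860.4 − 3380×(0.5 + 36.04) = −21644.8.
Balance: K_1 + 17.4×ρ = K_2, so ρ = (K_2 − K_1)/17.4 = 50634.2/17.4 = 2910 kg m⁻³.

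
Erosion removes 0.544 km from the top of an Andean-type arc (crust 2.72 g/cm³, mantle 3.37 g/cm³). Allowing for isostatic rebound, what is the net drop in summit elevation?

0.105 km

Rebound u = e ρ_c/ρ_m = 0.544 km × 2.72/3.37 = 0.4391 km.
Net surface drop = e − u = 0.544 km − 0.4391 km = e (ρ_m − ρ_c)/ρ_m = 0.105 km.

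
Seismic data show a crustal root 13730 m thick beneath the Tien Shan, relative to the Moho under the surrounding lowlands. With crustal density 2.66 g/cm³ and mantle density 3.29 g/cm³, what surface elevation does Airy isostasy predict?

3250 m

In Airy isostatic equilibrium: ρ_c h = (ρ_m − ρ_c) r.
h = r (ρ_m − ρ_c) / ρ_c = 13730 m × (3.29 − 2.66) / 2.66 = 3250 m.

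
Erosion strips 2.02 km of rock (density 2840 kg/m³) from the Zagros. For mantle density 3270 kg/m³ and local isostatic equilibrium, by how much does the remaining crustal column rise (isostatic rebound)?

1.75 km

Unloading: uplift u = e ρ_c/ρ_m = 2.02 km × 2840/3270 = 1.75 km.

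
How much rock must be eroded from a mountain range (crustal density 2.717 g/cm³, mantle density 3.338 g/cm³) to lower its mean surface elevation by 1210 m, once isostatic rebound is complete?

6500 m

Net drop Δ = e − u = e − e ρ_c/ρ_m = e (ρ_m − ρ_c)/ρ_m.
e = Δ ρ_m/(ρ_m − ρ_c) = 1210 m × 3.338/0.621 = 6500 m.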